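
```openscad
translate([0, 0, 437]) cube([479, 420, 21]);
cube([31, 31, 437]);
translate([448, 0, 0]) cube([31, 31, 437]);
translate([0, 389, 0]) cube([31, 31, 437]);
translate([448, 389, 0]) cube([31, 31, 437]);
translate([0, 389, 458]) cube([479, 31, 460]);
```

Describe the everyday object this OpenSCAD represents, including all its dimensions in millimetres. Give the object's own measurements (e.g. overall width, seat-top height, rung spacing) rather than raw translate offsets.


A chair. The seat is a 479×420×21 mm slab with its top at z = 458 mm, on four 31×31 mm corner legs (flush with the seat edges, standing on z = 0). A flat backrest 31 mm thick, 460 mm tall, spans the full seat width and rises from the seat top along its +y edge, rear face flush with the rear of the seat.


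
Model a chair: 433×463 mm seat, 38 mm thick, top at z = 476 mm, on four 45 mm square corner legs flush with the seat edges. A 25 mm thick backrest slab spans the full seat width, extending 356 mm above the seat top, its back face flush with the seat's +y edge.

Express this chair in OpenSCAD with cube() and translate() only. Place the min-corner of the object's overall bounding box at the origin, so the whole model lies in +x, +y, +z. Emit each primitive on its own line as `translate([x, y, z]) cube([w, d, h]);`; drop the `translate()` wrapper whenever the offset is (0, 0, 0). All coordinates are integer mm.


translate([0, 0, 438]) cube([433, 463, 38]);
cube([45, 45, 438]);
translate([388, 0, 0]) cube([45, 45, 438]);
translate([0, 418, 0]) cube([45, 45, 438]);
translate([388, 418, 0]) cube([45, 45, 438]);
translate([0, 438, 476]) cube([433, 25, 356]);


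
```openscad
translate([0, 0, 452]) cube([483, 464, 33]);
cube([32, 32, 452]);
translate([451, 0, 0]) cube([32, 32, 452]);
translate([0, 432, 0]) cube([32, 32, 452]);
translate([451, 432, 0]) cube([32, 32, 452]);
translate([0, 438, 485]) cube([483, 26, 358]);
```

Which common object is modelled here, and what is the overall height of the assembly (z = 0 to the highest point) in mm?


A chair. The overall height is 843 mm.

A slab on four corner posts with a tall panel at the back — a chair. The seat slab sits at z = 452 with thickness 33, and the 358 mm backrest starts at the seat top, so the overall height is 452 + 33 + 358 = 843 mm.


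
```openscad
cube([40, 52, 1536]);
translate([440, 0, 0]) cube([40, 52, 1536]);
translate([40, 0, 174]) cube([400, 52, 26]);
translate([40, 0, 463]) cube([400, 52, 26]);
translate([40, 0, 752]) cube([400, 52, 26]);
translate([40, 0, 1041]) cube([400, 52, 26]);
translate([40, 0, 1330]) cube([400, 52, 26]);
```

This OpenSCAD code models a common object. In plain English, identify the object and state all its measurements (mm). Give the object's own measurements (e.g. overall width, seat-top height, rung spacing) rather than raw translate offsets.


A straight ladder. Two 40×52 mm vertical rails, 1536 mm tall, stand 480 mm apart (outside-to-outside) with their front faces coplanar on the −y side. 5 rungs, each 52 mm deep and 26 mm tall, span between the inner faces of the rails, front faces flush with the rails. The lowest rung's underside is at z = 174 mm and rungs are spaced 289 mm apart (underside to underside).


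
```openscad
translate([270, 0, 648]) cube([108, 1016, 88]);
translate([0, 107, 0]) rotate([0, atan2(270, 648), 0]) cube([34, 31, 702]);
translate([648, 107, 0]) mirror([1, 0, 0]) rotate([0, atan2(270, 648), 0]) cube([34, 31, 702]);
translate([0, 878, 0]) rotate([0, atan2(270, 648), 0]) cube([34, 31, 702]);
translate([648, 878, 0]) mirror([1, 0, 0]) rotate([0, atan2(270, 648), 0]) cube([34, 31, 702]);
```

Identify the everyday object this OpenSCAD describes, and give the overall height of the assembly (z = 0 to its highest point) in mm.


A sawhorse. The overall height is 736 mm.

A beam across two mirrored pairs of raked legs — a sawhorse. The beam's underside is at z = 648 (matching the legs' vertical rise in atan2(270, 648)) and the beam is 88 mm tall, so its top is at 648 + 88 = 736 mm. The raked legs top out at the beam's underside, so that is the highest point.


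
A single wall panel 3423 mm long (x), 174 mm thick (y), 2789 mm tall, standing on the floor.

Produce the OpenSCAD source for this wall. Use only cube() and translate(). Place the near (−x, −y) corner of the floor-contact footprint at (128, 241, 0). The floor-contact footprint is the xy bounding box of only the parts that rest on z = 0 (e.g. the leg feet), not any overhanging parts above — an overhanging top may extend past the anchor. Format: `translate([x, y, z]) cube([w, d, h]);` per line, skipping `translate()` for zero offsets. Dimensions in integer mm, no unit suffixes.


translate([128, 241, 0]) cube([3423, 174, 2789]);


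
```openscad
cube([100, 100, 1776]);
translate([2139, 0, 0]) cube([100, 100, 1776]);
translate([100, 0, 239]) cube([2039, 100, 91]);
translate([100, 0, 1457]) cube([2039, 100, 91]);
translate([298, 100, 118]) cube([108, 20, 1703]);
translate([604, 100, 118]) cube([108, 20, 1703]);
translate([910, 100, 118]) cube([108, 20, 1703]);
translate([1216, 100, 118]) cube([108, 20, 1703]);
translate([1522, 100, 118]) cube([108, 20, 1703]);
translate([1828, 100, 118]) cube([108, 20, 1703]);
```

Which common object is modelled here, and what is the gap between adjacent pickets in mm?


A fence section. The picket gap is 198 mm.

Two posts, two rails, 6 pickets — a fence section. Span 2039 mm holds 6 pickets of 108 mm with 7 equal gaps: ⌊(2039 − 6·108) / 7⌋ = 198 mm.


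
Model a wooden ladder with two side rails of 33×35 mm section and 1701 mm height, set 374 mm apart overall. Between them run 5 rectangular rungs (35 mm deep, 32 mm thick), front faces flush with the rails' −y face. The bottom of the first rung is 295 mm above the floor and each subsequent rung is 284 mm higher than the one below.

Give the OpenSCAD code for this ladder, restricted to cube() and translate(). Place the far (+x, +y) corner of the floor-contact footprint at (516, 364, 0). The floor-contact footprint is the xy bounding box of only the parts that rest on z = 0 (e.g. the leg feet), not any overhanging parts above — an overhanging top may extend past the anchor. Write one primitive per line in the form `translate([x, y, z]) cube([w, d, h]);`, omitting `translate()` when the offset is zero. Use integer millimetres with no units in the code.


translate([142, 329, 0]) cube([33, 35, 1701]);
translate([483, 329, 0]) cube([33, 35, 1701]);
translate([175, 329, 295]) cube([308, 35, 32]);
translate([175, 329, 579]) cube([308, 35, 32]);
translate([175, 329, 863]) cube([308, 35, 32]);
translate([175, 329, 1147]) cube([308, 35, 32]);
translate([175, 329, 1431]) cube([308, 35, 32]);


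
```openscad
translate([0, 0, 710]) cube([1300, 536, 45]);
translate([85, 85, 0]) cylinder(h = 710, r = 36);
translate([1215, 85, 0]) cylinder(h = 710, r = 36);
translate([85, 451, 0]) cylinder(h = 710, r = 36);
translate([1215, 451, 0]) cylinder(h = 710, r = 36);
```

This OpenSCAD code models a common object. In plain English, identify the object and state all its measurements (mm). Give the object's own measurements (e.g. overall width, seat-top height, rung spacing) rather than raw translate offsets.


A table: top 1300 mm (x) × 536 mm (y), 45 mm thick, upper face at z = 755 mm, on four round legs of 72 mm diameter, each leg's bounding box inset 49 mm from the nearest pair of top edges from z = 0 to the bottom of the top.


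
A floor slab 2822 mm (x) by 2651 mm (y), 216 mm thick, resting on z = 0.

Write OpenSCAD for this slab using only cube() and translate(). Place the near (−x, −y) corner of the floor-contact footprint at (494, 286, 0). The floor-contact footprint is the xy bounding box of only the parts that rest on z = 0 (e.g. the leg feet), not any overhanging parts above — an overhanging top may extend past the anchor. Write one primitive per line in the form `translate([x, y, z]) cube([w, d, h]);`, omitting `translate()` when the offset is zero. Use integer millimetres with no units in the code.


translate([494, 286, 0]) cube([2822, 2651, 216]);


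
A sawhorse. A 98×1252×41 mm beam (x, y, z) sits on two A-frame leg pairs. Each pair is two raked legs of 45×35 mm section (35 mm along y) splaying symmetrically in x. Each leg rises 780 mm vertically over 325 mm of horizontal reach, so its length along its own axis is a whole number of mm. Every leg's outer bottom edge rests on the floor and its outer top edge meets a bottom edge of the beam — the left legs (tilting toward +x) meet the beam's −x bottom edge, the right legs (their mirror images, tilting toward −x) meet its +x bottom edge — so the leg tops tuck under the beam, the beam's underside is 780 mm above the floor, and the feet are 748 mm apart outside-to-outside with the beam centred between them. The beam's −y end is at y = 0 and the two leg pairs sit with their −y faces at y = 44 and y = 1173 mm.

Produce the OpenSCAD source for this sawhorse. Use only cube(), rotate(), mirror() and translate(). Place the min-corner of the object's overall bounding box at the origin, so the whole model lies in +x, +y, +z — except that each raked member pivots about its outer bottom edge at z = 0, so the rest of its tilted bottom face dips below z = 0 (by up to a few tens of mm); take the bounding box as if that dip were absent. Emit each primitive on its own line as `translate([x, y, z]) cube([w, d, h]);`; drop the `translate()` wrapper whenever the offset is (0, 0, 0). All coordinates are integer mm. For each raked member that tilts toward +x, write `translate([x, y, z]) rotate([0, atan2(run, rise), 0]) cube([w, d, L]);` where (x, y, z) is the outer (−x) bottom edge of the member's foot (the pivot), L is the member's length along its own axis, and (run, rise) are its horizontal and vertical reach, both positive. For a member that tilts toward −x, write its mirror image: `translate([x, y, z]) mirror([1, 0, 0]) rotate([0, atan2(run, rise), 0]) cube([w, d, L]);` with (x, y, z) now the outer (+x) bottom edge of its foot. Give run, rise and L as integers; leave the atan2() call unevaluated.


// leg length = √(325² + 780²) = 845
// right-leg outer foot x = 2·325 + 98 = 748
// beam min-corner = (325, 0, 780)
translate([325, 0, 780]) cube([98, 1252, 41]);
translate([0, 44, 0]) rotate([0, atan2(325, 780), 0]) cube([45, 35, 845]);
translate([748, 44, 0]) mirror([1, 0, 0]) rotate([0, atan2(325, 780), 0]) cube([45, 35, 845]);
translate([0, 1173, 0]) rotate([0, atan2(325, 780), 0]) cube([45, 35, 845]);
translate([748, 1173, 0]) mirror([1, 0, 0]) rotate([0, atan2(325, 780), 0]) cube([45, 35, 845]);


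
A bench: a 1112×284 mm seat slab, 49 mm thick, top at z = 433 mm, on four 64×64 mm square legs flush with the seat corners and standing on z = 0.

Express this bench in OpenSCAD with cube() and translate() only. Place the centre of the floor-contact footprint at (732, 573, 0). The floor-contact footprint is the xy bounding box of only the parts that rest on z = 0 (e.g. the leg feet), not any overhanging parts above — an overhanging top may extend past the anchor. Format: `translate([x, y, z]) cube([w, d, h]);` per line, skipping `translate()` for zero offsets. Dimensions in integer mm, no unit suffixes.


// leg_h = 433 − 49 = 384
translate([176, 431, 384]) cube([1112, 284, 49]);
translate([176, 431, 0]) cube([64, 64, 384]);
translate([176, 651, 0]) cube([64, 64, 384]);
translate([1224, 431, 0]) cube([64, 64, 384]);
translate([1224, 651, 0]) cube([64, 64, 384]);


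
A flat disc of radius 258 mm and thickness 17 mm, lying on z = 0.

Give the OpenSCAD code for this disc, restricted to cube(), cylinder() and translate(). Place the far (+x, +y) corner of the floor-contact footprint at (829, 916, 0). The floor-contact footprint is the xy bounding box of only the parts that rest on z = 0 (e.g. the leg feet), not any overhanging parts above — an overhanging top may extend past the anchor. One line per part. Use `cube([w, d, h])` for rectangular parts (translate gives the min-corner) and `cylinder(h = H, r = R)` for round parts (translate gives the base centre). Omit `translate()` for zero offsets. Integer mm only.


translate([571, 658, 0]) cylinder(h = 17, r = 258);


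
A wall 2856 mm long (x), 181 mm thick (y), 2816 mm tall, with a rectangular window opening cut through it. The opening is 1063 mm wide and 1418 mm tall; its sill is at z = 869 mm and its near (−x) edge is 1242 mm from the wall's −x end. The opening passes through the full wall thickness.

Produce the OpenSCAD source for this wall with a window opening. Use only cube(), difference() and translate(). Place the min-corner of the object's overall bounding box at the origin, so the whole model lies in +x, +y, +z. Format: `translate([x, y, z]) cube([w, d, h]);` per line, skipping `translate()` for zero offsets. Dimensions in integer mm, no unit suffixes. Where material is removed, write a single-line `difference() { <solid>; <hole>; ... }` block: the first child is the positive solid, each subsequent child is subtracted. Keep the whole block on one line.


difference() { cube([2856, 181, 2816]); translate([1242, 0, 869]) cube([1063, 181, 1418]); }


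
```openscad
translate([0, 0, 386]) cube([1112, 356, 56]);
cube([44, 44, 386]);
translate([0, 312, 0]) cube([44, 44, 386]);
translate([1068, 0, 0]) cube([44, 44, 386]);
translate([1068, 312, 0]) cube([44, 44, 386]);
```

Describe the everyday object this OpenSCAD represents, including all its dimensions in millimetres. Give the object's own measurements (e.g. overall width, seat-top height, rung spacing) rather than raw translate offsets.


A bench: a 1112×356 mm seat slab, 56 mm thick, top at z = 442 mm, on four 44×44 mm square legs flush with the seat corners and standing on z = 0.


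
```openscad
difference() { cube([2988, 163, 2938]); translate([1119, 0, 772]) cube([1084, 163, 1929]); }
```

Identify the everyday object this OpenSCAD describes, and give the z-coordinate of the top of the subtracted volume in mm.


A wall with a window opening. The window head height is 2701 mm.

A wall with a rectangular opening subtracted — a window. Sill at z = 772, opening 1929 mm tall, so the head is at 772 + 1929 = 2701 mm.


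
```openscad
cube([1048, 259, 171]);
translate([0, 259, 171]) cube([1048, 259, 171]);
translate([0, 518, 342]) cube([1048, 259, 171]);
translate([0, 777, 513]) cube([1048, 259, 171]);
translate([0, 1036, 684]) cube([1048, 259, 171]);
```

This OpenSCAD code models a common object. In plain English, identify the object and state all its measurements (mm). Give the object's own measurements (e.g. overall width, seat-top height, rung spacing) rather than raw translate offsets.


A straight staircase of 5 solid steps. Each step is 1048 mm wide (x), 259 mm deep (y, the going) and 171 mm tall (the rise). The first step rests on the floor; each subsequent step sits one going further in +y and one rise higher in +z, directly behind and above the previous step with no overlap.


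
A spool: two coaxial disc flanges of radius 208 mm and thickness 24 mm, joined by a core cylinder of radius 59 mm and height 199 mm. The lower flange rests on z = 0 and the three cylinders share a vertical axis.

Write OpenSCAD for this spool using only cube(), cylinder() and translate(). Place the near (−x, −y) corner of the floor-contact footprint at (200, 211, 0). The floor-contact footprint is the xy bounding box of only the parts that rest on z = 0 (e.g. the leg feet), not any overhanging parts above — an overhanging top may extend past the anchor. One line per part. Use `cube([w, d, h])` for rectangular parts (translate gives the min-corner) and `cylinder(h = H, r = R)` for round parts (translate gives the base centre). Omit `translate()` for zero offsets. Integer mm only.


translate([408, 419, 0]) cylinder(h = 24, r = 208);
translate([408, 419, 24]) cylinder(h = 199, r = 59);
translate([408, 419, 223]) cylinder(h = 24, r = 208);


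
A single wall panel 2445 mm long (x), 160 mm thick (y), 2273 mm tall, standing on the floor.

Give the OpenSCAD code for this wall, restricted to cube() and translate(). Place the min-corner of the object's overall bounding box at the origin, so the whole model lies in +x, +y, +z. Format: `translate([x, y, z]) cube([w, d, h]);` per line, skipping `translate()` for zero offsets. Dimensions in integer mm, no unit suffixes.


cube([2445, 160, 2273]);


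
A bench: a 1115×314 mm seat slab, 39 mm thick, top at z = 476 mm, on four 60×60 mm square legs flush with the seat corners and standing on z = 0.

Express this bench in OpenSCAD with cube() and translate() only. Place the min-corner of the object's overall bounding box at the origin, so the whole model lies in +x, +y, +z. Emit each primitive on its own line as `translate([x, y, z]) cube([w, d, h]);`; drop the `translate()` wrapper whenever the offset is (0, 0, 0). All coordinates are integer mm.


translate([0, 0, 437]) cube([1115, 314, 39]);
cube([60, 60, 437]);
translate([0, 254, 0]) cube([60, 60, 437]);
translate([1055, 0, 0]) cube([60, 60, 437]);
translate([1055, 254, 0]) cube([60, 60, 437]);


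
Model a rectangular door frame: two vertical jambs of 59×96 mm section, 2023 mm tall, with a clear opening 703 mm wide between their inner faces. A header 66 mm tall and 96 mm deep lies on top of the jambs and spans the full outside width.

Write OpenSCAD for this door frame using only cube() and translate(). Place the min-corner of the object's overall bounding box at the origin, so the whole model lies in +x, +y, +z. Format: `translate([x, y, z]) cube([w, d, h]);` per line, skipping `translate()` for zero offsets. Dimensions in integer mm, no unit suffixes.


cube([59, 96, 2023]);
translate([762, 0, 0]) cube([59, 96, 2023]);
translate([0, 0, 2023]) cube([821, 96, 66]);


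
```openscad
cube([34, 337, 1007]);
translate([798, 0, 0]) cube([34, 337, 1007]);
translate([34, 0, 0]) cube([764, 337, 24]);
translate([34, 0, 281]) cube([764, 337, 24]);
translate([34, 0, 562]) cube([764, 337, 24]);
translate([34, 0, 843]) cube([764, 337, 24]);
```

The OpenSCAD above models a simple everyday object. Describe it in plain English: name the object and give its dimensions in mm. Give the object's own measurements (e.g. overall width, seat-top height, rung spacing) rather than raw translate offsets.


An open bookshelf. Two side panels, each 34 mm thick, 337 mm deep and 1007 mm tall, stand 832 mm apart (outside-to-outside). Between them sit 4 shelves, each 24 mm thick and 337 mm deep, spanning the full gap between the sides. The bottom shelf rests on the floor (its underside at z = 0) and the clear gap between one shelf's top and the next shelf's underside is 257 mm.


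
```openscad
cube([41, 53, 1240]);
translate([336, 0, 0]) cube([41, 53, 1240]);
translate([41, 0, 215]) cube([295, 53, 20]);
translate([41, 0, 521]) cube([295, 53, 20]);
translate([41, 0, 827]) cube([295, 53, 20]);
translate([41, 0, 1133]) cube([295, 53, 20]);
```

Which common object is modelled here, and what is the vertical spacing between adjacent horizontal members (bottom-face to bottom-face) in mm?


A ladder. The rung spacing is 306 mm.

Two tall 41×53 posts with 4 short bars between them — a ladder. Adjacent rungs sit at z = 215 and z = 521, so the spacing is 521 − 215 = 306 mm.


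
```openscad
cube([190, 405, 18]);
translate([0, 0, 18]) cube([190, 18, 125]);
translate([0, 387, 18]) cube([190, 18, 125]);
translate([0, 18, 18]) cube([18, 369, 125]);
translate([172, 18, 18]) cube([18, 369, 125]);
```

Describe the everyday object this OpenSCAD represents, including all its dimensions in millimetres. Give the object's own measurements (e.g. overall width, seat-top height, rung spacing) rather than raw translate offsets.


An open-topped rectangular box: outside dimensions 190×405×143 mm, with a uniform wall and base thickness of 18 mm. The base is a full 190×405 slab on the floor; four walls sit on top of the base. The front and back walls (the −y and +y sides) span the full width; the two side walls fit between them.


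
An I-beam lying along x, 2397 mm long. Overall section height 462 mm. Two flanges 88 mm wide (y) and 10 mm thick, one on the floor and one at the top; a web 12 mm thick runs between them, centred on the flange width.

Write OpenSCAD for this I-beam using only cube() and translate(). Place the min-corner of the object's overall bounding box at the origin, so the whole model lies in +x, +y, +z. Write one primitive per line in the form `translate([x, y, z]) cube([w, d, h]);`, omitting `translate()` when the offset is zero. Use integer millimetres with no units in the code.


cube([2397, 88, 10]);
translate([0, 38, 10]) cube([2397, 12, 442]);
translate([0, 0, 452]) cube([2397, 88, 10]);


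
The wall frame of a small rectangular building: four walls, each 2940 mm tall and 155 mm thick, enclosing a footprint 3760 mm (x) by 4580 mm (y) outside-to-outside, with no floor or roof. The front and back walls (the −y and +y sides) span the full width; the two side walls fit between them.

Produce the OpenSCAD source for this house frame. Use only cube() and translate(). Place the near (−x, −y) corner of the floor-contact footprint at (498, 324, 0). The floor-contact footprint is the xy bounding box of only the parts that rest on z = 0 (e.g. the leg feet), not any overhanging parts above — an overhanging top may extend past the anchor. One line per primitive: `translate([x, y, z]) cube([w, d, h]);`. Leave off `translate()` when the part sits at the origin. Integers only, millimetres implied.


translate([498, 324, 0]) cube([3760, 155, 2940]);
translate([498, 4749, 0]) cube([3760, 155, 2940]);
translate([498, 479, 0]) cube([155, 4270, 2940]);
translate([4103, 479, 0]) cube([155, 4270, 2940]);


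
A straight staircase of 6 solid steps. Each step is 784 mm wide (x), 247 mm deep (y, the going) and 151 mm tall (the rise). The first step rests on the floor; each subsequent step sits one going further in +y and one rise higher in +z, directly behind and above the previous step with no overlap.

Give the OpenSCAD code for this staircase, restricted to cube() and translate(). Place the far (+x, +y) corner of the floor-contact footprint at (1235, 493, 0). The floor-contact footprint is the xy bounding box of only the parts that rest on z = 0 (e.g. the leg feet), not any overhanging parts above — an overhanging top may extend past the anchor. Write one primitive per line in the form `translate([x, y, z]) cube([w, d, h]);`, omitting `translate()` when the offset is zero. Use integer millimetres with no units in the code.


translate([451, 246, 0]) cube([784, 247, 151]);
translate([451, 493, 151]) cube([784, 247, 151]);
translate([451, 740, 302]) cube([784, 247, 151]);
translate([451, 987, 453]) cube([784, 247, 151]);
translate([451, 1234, 604]) cube([784, 247, 151]);
translate([451, 1481, 755]) cube([784, 247, 151]);


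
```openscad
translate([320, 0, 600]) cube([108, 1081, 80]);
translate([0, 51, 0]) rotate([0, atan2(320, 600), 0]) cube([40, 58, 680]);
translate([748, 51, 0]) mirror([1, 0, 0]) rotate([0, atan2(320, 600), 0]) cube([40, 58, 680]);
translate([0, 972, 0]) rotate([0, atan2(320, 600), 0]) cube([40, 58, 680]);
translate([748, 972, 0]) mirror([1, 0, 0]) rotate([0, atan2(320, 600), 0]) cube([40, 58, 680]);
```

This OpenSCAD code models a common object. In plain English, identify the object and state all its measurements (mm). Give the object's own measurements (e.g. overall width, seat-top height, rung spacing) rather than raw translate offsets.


A sawhorse. A 108×1081×80 mm beam (x, y, z) sits on two A-frame leg pairs. Each pair is two raked legs of 40×58 mm section (58 mm along y) splaying symmetrically in x. Each leg rises 600 mm vertically over 320 mm of horizontal reach and is 680 mm long along its own axis. Every leg's outer bottom edge rests on the floor and its outer top edge meets a bottom edge of the beam — the left legs (tilting toward +x) meet the beam's −x bottom edge, the right legs (their mirror images, tilting toward −x) meet its +x bottom edge — so the leg tops tuck under the beam, the beam's underside is 600 mm above the floor, and the feet are 748 mm apart outside-to-outside with the beam centred between them. The two leg pairs are set in 51 mm from either end of the beam.


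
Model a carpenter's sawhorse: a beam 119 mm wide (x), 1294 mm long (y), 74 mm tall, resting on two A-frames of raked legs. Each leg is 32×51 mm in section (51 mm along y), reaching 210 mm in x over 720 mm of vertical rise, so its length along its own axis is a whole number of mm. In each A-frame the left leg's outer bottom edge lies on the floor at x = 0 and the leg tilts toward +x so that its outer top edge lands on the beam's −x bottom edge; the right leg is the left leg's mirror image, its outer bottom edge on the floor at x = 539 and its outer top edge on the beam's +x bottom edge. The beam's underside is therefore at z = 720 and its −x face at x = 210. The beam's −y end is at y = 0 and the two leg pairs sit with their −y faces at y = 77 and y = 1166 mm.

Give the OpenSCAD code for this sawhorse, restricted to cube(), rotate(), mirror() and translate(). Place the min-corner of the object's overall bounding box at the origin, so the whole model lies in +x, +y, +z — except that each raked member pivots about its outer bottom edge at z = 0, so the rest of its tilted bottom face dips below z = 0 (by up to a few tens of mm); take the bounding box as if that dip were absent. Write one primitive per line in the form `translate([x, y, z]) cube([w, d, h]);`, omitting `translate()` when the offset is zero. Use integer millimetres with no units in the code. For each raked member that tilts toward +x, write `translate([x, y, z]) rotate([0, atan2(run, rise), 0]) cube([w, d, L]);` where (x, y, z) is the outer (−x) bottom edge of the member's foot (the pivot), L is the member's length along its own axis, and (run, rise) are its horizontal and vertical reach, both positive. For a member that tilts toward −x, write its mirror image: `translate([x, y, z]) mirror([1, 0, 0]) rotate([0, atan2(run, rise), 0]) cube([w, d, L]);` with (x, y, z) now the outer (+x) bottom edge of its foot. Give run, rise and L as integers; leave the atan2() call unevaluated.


translate([210, 0, 720]) cube([119, 1294, 74]);
translate([0, 77, 0]) rotate([0, atan2(210, 720), 0]) cube([32, 51, 750]);
translate([539, 77, 0]) mirror([1, 0, 0]) rotate([0, atan2(210, 720), 0]) cube([32, 51, 750]);
translate([0, 1166, 0]) rotate([0, atan2(210, 720), 0]) cube([32, 51, 750]);
translate([539, 1166, 0]) mirror([1, 0, 0]) rotate([0, atan2(210, 720), 0]) cube([32, 51, 750]);


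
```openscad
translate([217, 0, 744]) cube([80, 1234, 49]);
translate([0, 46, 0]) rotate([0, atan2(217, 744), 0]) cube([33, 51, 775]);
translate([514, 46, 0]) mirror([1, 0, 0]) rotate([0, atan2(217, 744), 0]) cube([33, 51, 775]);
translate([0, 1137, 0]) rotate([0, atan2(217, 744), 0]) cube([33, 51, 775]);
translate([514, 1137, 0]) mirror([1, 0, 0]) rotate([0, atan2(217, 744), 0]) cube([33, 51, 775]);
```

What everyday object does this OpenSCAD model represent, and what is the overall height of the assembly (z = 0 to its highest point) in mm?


A sawhorse. The overall height is 793 mm.

A beam across two mirrored pairs of raked legs — a sawhorse. The beam's underside is at z = 744 (matching the legs' vertical rise in atan2(217, 744)) and the beam is 49 mm tall, so its top is at 744 + 49 = 793 mm. The raked legs top out at the beam's underside, so that is the highest point.


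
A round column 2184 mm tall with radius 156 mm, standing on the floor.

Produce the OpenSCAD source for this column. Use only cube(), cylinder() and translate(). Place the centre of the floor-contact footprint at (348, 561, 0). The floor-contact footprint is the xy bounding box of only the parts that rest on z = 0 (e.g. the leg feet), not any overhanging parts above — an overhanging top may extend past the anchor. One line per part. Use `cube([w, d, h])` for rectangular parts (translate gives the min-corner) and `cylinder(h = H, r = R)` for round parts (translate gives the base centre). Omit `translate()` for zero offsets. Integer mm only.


translate([348, 561, 0]) cylinder(h = 2184, r = 156);


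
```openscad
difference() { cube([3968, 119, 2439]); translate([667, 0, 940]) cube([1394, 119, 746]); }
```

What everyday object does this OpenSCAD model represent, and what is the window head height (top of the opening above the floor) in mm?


A wall with a window opening. The window head height is 1686 mm.

A wall with a rectangular opening subtracted — a window. Sill at z = 940, opening 746 mm tall, so the head is at 940 + 746 = 1686 mm.


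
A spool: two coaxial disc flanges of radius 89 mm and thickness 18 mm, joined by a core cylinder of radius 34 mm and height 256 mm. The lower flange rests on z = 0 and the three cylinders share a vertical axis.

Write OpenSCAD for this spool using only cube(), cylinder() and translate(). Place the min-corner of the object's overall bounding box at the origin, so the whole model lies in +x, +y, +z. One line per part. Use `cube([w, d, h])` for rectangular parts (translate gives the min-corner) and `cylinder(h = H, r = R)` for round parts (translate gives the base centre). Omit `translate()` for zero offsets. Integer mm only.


translate([89, 89, 0]) cylinder(h = 18, r = 89);
translate([89, 89, 18]) cylinder(h = 256, r = 34);
translate([89, 89, 274]) cylinder(h = 18, r = 89);


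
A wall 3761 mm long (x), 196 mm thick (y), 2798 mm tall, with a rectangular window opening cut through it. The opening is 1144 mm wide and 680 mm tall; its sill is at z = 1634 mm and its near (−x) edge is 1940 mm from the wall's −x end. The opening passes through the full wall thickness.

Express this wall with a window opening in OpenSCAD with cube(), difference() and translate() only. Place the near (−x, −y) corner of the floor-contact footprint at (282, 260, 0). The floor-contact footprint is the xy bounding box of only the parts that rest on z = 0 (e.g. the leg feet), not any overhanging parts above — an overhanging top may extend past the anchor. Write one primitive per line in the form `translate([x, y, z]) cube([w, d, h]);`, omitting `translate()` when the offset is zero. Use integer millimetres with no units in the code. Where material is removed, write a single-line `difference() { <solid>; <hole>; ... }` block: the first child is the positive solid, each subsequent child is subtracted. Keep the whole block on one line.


difference() { translate([282, 260, 0]) cube([3761, 196, 2798]); translate([2222, 260, 1634]) cube([1144, 196, 680]); }


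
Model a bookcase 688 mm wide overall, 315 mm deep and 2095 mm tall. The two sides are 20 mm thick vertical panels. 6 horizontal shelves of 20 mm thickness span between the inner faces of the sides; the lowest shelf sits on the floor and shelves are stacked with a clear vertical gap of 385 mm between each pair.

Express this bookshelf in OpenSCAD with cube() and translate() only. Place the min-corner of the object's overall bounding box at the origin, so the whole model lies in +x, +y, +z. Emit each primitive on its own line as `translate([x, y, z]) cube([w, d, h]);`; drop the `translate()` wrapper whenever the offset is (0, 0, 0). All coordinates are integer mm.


cube([20, 315, 2095]);
translate([668, 0, 0]) cube([20, 315, 2095]);
translate([20, 0, 0]) cube([648, 315, 20]);
translate([20, 0, 405]) cube([648, 315, 20]);
translate([20, 0, 810]) cube([648, 315, 20]);
translate([20, 0, 1215]) cube([648, 315, 20]);
translate([20, 0, 1620]) cube([648, 315, 20]);
translate([20, 0, 2025]) cube([648, 315, 20]);


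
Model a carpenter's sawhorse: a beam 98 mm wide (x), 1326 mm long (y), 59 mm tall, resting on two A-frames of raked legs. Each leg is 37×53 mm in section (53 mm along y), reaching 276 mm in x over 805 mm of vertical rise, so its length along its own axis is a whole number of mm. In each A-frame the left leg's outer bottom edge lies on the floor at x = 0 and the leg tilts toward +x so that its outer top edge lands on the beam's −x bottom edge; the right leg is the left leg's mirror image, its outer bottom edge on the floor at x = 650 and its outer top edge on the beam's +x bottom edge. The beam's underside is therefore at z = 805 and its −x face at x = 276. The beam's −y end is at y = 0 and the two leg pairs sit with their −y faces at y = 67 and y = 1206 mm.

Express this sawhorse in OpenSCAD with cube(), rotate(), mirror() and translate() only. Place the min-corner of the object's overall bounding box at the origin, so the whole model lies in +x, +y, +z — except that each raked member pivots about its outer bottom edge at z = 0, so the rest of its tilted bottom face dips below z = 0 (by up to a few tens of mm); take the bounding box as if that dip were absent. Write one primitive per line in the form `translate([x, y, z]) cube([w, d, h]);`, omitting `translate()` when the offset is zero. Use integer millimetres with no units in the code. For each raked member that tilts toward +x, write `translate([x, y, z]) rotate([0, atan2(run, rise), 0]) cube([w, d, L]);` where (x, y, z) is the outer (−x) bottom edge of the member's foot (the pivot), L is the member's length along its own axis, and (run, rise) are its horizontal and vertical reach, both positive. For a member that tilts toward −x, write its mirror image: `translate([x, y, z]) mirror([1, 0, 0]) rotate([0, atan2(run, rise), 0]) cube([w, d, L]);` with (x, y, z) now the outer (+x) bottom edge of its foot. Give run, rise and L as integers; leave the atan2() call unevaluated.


translate([276, 0, 805]) cube([98, 1326, 59]);
translate([0, 67, 0]) rotate([0, atan2(276, 805), 0]) cube([37, 53, 851]);
translate([650, 67, 0]) mirror([1, 0, 0]) rotate([0, atan2(276, 805), 0]) cube([37, 53, 851]);
translate([0, 1206, 0]) rotate([0, atan2(276, 805), 0]) cube([37, 53, 851]);
translate([650, 1206, 0]) mirror([1, 0, 0]) rotate([0, atan2(276, 805), 0]) cube([37, 53, 851]);


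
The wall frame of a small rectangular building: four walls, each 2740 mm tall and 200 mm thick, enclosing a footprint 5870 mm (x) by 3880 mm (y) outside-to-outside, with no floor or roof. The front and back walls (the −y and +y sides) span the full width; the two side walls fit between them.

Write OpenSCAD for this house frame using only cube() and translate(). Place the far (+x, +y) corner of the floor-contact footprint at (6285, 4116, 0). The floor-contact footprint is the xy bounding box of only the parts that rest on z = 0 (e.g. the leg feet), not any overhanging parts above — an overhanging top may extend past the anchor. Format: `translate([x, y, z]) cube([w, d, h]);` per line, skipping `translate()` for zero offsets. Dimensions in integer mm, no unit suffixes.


translate([415, 236, 0]) cube([5870, 200, 2740]);
translate([415, 3916, 0]) cube([5870, 200, 2740]);
translate([415, 436, 0]) cube([200, 3480, 2740]);
translate([6085, 436, 0]) cube([200, 3480, 2740]);


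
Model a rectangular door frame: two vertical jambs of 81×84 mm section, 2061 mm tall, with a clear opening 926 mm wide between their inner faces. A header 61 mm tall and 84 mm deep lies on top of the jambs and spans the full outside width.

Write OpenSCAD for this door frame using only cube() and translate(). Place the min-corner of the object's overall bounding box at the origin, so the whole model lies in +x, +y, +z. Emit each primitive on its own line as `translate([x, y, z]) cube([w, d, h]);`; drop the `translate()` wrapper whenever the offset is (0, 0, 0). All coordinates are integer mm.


cube([81, 84, 2061]);
translate([1007, 0, 0]) cube([81, 84, 2061]);
translate([0, 0, 2061]) cube([1088, 84, 61]);


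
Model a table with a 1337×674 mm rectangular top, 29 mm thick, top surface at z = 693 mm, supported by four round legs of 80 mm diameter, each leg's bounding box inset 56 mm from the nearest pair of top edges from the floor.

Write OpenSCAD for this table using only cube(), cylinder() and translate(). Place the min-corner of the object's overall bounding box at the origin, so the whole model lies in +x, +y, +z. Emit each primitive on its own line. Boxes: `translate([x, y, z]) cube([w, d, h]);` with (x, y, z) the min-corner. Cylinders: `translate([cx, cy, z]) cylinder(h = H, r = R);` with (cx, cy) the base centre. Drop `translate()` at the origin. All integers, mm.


translate([0, 0, 664]) cube([1337, 674, 29]);
translate([96, 96, 0]) cylinder(h = 664, r = 40);
translate([1241, 96, 0]) cylinder(h = 664, r = 40);
translate([96, 578, 0]) cylinder(h = 664, r = 40);
translate([1241, 578, 0]) cylinder(h = 664, r = 40);


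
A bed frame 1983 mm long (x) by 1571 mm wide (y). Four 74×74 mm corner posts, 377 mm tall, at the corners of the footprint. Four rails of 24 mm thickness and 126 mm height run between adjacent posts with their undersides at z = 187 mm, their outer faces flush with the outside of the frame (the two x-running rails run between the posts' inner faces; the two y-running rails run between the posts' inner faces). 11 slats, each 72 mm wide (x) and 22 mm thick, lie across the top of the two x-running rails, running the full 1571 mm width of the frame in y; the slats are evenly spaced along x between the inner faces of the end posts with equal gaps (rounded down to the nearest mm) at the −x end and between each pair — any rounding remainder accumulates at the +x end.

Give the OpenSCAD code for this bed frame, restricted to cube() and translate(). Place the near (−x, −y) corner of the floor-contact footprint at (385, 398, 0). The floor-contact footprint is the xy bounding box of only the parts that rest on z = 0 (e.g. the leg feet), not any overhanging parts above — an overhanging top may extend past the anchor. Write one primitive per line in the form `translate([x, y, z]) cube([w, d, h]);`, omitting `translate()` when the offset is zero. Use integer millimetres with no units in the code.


translate([385, 398, 0]) cube([74, 74, 377]);
translate([385, 1895, 0]) cube([74, 74, 377]);
translate([2294, 398, 0]) cube([74, 74, 377]);
translate([2294, 1895, 0]) cube([74, 74, 377]);
translate([459, 398, 187]) cube([1835, 24, 126]);
translate([459, 1945, 187]) cube([1835, 24, 126]);
translate([385, 472, 187]) cube([24, 1423, 126]);
translate([2344, 472, 187]) cube([24, 1423, 126]);
translate([545, 398, 313]) cube([72, 1571, 22]);
translate([703, 398, 313]) cube([72, 1571, 22]);
translate([861, 398, 313]) cube([72, 1571, 22]);
translate([1019, 398, 313]) cube([72, 1571, 22]);
translate([1177, 398, 313]) cube([72, 1571, 22]);
translate([1335, 398, 313]) cube([72, 1571, 22]);
translate([1493, 398, 313]) cube([72, 1571, 22]);
translate([1651, 398, 313]) cube([72, 1571, 22]);
translate([1809, 398, 313]) cube([72, 1571, 22]);
translate([1967, 398, 313]) cube([72, 1571, 22]);
translate([2125, 398, 313]) cube([72, 1571, 22]);


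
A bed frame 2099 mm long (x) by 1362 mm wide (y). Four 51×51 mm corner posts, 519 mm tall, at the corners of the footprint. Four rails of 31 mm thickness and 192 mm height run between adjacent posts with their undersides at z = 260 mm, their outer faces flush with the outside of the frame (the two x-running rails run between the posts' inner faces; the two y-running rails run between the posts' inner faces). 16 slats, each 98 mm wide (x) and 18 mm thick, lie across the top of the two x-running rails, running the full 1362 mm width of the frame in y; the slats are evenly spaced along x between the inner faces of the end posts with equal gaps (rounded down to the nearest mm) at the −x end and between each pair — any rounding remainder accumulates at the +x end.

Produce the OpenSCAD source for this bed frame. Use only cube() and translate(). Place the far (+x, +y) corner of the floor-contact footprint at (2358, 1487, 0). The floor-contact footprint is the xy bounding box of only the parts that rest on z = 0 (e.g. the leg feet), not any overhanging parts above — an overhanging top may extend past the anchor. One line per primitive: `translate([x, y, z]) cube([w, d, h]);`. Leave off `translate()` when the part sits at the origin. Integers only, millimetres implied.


translate([259, 125, 0]) cube([51, 51, 519]);
translate([259, 1436, 0]) cube([51, 51, 519]);
translate([2307, 125, 0]) cube([51, 51, 519]);
translate([2307, 1436, 0]) cube([51, 51, 519]);
translate([310, 125, 260]) cube([1997, 31, 192]);
translate([310, 1456, 260]) cube([1997, 31, 192]);
translate([259, 176, 260]) cube([31, 1260, 192]);
translate([2327, 176, 260]) cube([31, 1260, 192]);
translate([335, 125, 452]) cube([98, 1362, 18]);
translate([458, 125, 452]) cube([98, 1362, 18]);
translate([581, 125, 452]) cube([98, 1362, 18]);
translate([704, 125, 452]) cube([98, 1362, 18]);
translate([827, 125, 452]) cube([98, 1362, 18]);
translate([950, 125, 452]) cube([98, 1362, 18]);
translate([1073, 125, 452]) cube([98, 1362, 18]);
translate([1196, 125, 452]) cube([98, 1362, 18]);
translate([1319, 125, 452]) cube([98, 1362, 18]);
translate([1442, 125, 452]) cube([98, 1362, 18]);
translate([1565, 125, 452]) cube([98, 1362, 18]);
translate([1688, 125, 452]) cube([98, 1362, 18]);
translate([1811, 125, 452]) cube([98, 1362, 18]);
translate([1934, 125, 452]) cube([98, 1362, 18]);
translate([2057, 125, 452]) cube([98, 1362, 18]);
translate([2180, 125, 452]) cube([98, 1362, 18]);
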